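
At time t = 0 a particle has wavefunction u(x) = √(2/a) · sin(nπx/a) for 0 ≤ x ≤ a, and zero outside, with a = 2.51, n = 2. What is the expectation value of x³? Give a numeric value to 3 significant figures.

⟨x³⟩ = ∫ x³·|u|² dx (integrals over the domain).
With sin²θ = (1 − cos2θ)/2 on 0 ≤ x ≤ a: ∫sin²(nπx/a) dx = a/2, ∫x·sin²(nπx/a) dx = a²/4, ∫x²·sin²(nπx/a) dx = a³·(1/6 − 1/(4n²π²)); higher powers xᵏ the same way, integrating xᵏ·cos(2nπx/a) by parts.
⟨x³⟩ = 3.6529.

3.65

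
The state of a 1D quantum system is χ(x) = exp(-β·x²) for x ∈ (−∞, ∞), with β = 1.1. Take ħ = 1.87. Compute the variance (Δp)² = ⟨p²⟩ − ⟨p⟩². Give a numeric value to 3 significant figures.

3.85

Compute ⟨p⟩ and ⟨p²⟩ separately; (Δp)² = ⟨p²⟩ − ⟨p⟩².
Gaussian moments: ∫x^(2j)·e^(−2βx²) dx = (2j−1)!!/(4β)^j · √(π/(2β)), odd powers integrate to 0; here √(π/(2β)) = 1.1950. Derivatives: d/dx e^(−βx²) = −2βx·e^(−βx²), d²/dx² e^(−βx²) = (4β²x² − 2β)·e^(−βx²).
Normalization: ∫|χ|² dx = 1.1950.
⟨p⟩ = 0.0000 and ⟨p²⟩ = 3.8466.
(Δp)² = 3.8466 − (0.0000)² = 3.8466.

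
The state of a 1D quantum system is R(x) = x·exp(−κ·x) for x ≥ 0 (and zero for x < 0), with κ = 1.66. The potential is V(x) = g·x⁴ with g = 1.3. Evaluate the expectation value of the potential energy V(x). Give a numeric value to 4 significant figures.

3.852

⟨V⟩ = ∫ V(x)·|R|² dx / ∫|R|² dx.
Every integrand reduces to terms xʲ·e^(−2κx) on [0, ∞); use ∫₀^∞ xʲ·e^(−2κx) dx = j!/(2κ)^(j+1).
State is unnormalized: ∫|R|² dx = 0.054653, and ∫R*·V(x)·R dx = 0.21053, so ⟨V⟩ = 0.21053 / 0.054653.
⟨V⟩ = 3.8521.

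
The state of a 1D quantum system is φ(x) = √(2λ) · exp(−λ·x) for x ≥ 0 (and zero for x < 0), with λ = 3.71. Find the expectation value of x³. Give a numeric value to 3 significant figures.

⟨x³⟩ = ∫ x³·|φ|² dx (integrals over the domain).
Every integrand reduces to terms xʲ·e^(−2λx) on [0, ∞); use ∫₀^∞ xʲ·e^(−2λx) dx = j!/(2λ)^(j+1).
⟨x³⟩ = 0.014687.

0.0147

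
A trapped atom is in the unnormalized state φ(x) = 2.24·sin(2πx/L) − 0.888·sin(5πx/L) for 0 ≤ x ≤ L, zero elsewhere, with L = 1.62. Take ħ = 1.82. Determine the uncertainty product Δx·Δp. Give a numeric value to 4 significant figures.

Δx = √(⟨x²⟩−⟨x⟩²), Δp = √(⟨p²⟩−⟨p⟩²).
On 0 ≤ x ≤ L (j ≠ l): ∫sin²(jπx/L) dx = L/2, ∫sin(jπx/L)·sin(lπx/L) dx = 0; diagonal moments ∫x·sin²(jπx/L) dx = L²/4, ∫x²·sin²(jπx/L) dx = L³·(1/6 − 1/(4j²π²)); cross terms ∫x·sin(jπx/L)·sin(lπx/L) dx = 0 for j + l even and −4jlL²/(π²(j² − l²)²) for j + l odd, ∫x²·sin(jπx/L)·sin(lπx/L) dx = (−1)^(j+l)·4jlL³/(π²(j² − l²)²); higher powers the same way via product-to-sum and parts. d²/dx² sin(jπx/L) = −(jπ/L)²·sin(jπx/L); on 0 ≤ x ≤ L, ∫sin²(jπx/L) dx = L/2 and ∫sin(jπx/L)·sin(lπx/L) dx = 0 for j ≠ l, so only diagonal terms survive in ∫|φ|² and ∫φ·φ″; ∫φ·φ′ dx = [φ²/2] between the walls = 0.
Normalization: ∫|φ|² dx = 4.7030.
⟨x⟩ = 0.83040, ⟨x²⟩ = 0.87840 ⇒ Δx = 0.43455.
⟨p⟩ = 0.0000, ⟨p²⟩ = 85.356 ⇒ Δp = 9.2388.
Δx·Δp = 4.0148.

4.015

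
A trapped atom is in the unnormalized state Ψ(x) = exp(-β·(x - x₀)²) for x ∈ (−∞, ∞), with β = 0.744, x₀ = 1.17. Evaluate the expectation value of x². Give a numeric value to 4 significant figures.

⟨x²⟩ = ∫ x²·|Ψ|² dx / ∫|Ψ|² dx (integrals over the domain).
Gaussian moments (u = x − x₀): ∫u^(2j)·e^(−2βu²) du = (2j−1)!!/(4β)^j · √(π/(2β)), odd powers integrate to 0; here √(π/(2β)) = 1.4530.
State is unnormalized: ∫|Ψ|² dx = 1.4530, and ∫Ψ*·x²·Ψ dx = 2.4773, so ⟨x²⟩ = 2.4773 / 1.4530.
⟨x²⟩ = 1.7049.

1.705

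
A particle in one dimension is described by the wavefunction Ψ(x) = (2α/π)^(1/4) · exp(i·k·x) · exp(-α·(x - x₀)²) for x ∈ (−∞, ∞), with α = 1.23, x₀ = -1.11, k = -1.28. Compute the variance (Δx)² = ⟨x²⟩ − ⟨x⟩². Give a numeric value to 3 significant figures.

0.203

Compute ⟨x⟩ and ⟨x²⟩ separately, then (Δx)² = ⟨x²⟩ − ⟨x⟩².
Gaussian moments (u = x − x₀): ∫u^(2j)·e^(−2αu²) du = (2j−1)!!/(4α)^j · √(π/(2α)), odd powers integrate to 0; here √(π/(2α)) = 1.1301.
⟨x⟩ = -1.1100 and ⟨x²⟩ = 1.4354.
(Δx)² = 1.4354 − (-1.1100)² = 0.20325.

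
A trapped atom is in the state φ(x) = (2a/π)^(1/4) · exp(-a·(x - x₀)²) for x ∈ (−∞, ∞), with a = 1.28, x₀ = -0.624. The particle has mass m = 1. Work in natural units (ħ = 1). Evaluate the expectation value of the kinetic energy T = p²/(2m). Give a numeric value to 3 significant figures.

T = −(ħ²/2m) d²/dx², so ⟨T⟩ = −(ħ²/2m) ∫ φ*·φ'' dx; with m = 1.
Gaussian moments (u = x − x₀): ∫u^(2j)·e^(−2au²) du = (2j−1)!!/(4a)^j · √(π/(2a)), odd powers integrate to 0; here √(π/(2a)) = 1.1078. Derivatives: d/dx e^(−au²) = −2au·e^(−au²), d²/dx² e^(−au²) = (4a²u² − 2a)·e^(−au²).
⟨T⟩ = 0.64000.

0.640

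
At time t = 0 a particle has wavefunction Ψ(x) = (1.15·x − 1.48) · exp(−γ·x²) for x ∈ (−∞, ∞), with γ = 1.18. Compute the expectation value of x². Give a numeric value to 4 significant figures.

⟨x²⟩ = ∫ x²·|Ψ|² dx / ∫|Ψ|² dx (integrals over the domain).
Expand each integrand as polynomial × e^(−2γx²) and use ∫x^(2j)·e^(−2γx²) dx = (2j−1)!!/(4γ)^j · √(π/(2γ)), odd powers → 0; here √(π/(2γ)) = 1.1538.
State is unnormalized: ∫|Ψ|² dx = 2.8505, and ∫Ψ*·x²·Ψ dx = 0.74090, so ⟨x²⟩ = 0.74090 / 2.8505.
⟨x²⟩ = 0.25992.

0.2599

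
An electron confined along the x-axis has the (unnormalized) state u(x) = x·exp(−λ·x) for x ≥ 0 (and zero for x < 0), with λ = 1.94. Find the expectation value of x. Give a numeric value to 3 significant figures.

0.773

⟨x⟩ = ∫ x·|u|² dx / ∫|u|² dx (integrals over the domain).
Every integrand reduces to terms xʲ·e^(−2λx) on [0, ∞); use ∫₀^∞ xʲ·e^(−2λx) dx = j!/(2λ)^(j+1).
State is unnormalized: ∫|u|² dx = 0.034240, and ∫u*·x·u dx = 0.026474, so ⟨x⟩ = 0.026474 / 0.034240.
⟨x⟩ = 0.77320.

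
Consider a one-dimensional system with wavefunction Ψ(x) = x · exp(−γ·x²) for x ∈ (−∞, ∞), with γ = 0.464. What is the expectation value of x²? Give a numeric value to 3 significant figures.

1.62

⟨x²⟩ = ∫ x²·|Ψ|² dx / ∫|Ψ|² dx (integrals over the domain).
Expand each integrand as polynomial × e^(−2γx²) and use ∫x^(2j)·e^(−2γx²) dx = (2j−1)!!/(4γ)^j · √(π/(2γ)), odd powers → 0; here √(π/(2γ)) = 1.8399.
State is unnormalized: ∫|Ψ|² dx = 0.99134, and ∫Ψ*·x²·Ψ dx = 1.6024, so ⟨x²⟩ = 1.6024 / 0.99134.
⟨x²⟩ = 1.6164.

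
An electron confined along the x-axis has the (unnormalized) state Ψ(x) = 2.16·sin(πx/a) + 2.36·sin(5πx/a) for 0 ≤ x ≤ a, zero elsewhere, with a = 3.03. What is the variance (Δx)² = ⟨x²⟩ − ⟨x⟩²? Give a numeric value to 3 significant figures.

Compute ⟨x⟩ and ⟨x²⟩ separately, then (Δx)² = ⟨x²⟩ − ⟨x⟩².
On 0 ≤ x ≤ a (j ≠ l): ∫sin²(jπx/a) dx = a/2, ∫sin(jπx/a)·sin(lπx/a) dx = 0; diagonal moments ∫x·sin²(jπx/a) dx = a²/4, ∫x²·sin²(jπx/a) dx = a³·(1/6 − 1/(4j²π²)); cross terms ∫x·sin(jπx/a)·sin(lπx/a) dx = 0 for j + l even and −4jla²/(π²(j² − l²)²) for j + l odd, ∫x²·sin(jπx/a)·sin(lπx/a) dx = (−1)^(j+l)·4jla³/(π²(j² − l²)²); higher powers the same way via product-to-sum and parts.
Normalization: ∫|Ψ|² dx = 15.506.
⟨x⟩ = 1.5150 and ⟨x²⟩ = 2.9025.
(Δx)² = 2.9025 − (1.5150)² = 0.60728.

0.607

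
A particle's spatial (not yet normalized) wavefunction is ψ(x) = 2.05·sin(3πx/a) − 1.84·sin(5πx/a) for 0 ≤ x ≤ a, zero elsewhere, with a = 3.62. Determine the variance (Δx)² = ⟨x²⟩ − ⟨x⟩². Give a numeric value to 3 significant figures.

Compute ⟨x⟩ and ⟨x²⟩ separately, then (Δx)² = ⟨x²⟩ − ⟨x⟩².
On 0 ≤ x ≤ a (j ≠ l): ∫sin²(jπx/a) dx = a/2, ∫sin(jπx/a)·sin(lπx/a) dx = 0; diagonal moments ∫x·sin²(jπx/a) dx = a²/4, ∫x²·sin²(jπx/a) dx = a³·(1/6 − 1/(4j²π²)); cross terms ∫x·sin(jπx/a)·sin(lπx/a) dx = 0 for j + l even and −4jla²/(π²(j² − l²)²) for j + l odd, ∫x²·sin(jπx/a)·sin(lπx/a) dx = (−1)^(j+l)·4jla³/(π²(j² − l²)²); higher powers the same way via product-to-sum and parts.
Normalization: ∫|ψ|² dx = 13.734.
⟨x⟩ = 1.8100 and ⟨x²⟩ = 3.6967.
(Δx)² = 3.6967 − (1.8100)² = 0.42057.

0.421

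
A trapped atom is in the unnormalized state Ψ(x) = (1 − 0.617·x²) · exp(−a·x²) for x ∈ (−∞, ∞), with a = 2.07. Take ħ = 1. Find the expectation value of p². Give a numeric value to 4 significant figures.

2.834

p² Ψ = −ħ² d²Ψ/dx²; ⟨p²⟩ = −ħ² ∫ Ψ*·Ψ'' dx / ∫|Ψ|² dx.
Expand each integrand as polynomial × e^(−2ax²) and use ∫x^(2j)·e^(−2ax²) dx = (2j−1)!!/(4a)^j · √(π/(2a)), odd powers → 0; here √(π/(2a)) = 0.87111. Differentiate with the product rule, d/dx e^(−ax²) = −2ax·e^(−ax²).
State is unnormalized: ∫|Ψ|² dx = 0.75580, and ∫Ψ*·(−ħ² Ψ'') dx = 2.1420, so ⟨p²⟩ = 2.1420 / 0.75580.
⟨p²⟩ = 2.8341.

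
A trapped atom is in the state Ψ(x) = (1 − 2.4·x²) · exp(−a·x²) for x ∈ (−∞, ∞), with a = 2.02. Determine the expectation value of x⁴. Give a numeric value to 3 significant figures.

⟨x⁴⟩ = ∫ x⁴·|Ψ|² dx / ∫|Ψ|² dx (integrals over the domain).
Expand each integrand as polynomial × e^(−2ax²) and use ∫x^(2j)·e^(−2ax²) dx = (2j−1)!!/(4a)^j · √(π/(2a)), odd powers → 0; here √(π/(2a)) = 0.88183.
State is unnormalized: ∫|Ψ|² dx = 0.59137, and ∫Ψ*·x⁴·Ψ dx = 0.045288, so ⟨x⁴⟩ = 0.045288 / 0.59137.
⟨x⁴⟩ = 0.076581.

0.0766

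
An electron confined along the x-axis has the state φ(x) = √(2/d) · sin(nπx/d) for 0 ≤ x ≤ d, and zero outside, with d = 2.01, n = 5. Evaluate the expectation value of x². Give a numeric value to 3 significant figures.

⟨x²⟩ = ∫ x²·|φ|² dx (integrals over the domain).
With sin²θ = (1 − cos2θ)/2 on 0 ≤ x ≤ d: ∫sin²(nπx/d) dx = d/2, ∫x·sin²(nπx/d) dx = d²/4, ∫x²·sin²(nπx/d) dx = d³·(1/6 − 1/(4n²π²)); higher powers xᵏ the same way, integrating xᵏ·cos(2nπx/d) by parts.
⟨x²⟩ = 1.3385.

1.34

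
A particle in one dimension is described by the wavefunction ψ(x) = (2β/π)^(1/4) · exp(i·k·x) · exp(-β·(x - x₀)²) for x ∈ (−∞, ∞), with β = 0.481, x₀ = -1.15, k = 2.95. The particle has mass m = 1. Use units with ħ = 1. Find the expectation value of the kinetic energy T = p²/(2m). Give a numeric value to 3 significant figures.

4.59

T = −(ħ²/2m) d²/dx², so ⟨T⟩ = −(ħ²/2m) ∫ ψ*·ψ'' dx; with m = 1.
Gaussian moments (u = x − x₀): ∫u^(2j)·e^(−2βu²) du = (2j−1)!!/(4β)^j · √(π/(2β)), odd powers integrate to 0; here √(π/(2β)) = 1.8071. Derivatives: ψ′ = (ik − 2βu)·ψ, ψ″ = ((ik − 2βu)² − 2β)·ψ; the odd-in-u pieces drop out.
⟨T⟩ = 4.5918.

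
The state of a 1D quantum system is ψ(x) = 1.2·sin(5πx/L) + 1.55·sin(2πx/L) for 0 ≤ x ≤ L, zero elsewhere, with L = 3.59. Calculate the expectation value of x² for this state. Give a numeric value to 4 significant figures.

3.955

⟨x²⟩ = ∫ x²·|ψ|² dx / ∫|ψ|² dx (integrals over the domain).
On 0 ≤ x ≤ L (j ≠ l): ∫sin²(jπx/L) dx = L/2, ∫sin(jπx/L)·sin(lπx/L) dx = 0; diagonal moments ∫x·sin²(jπx/L) dx = L²/4, ∫x²·sin²(jπx/L) dx = L³·(1/6 − 1/(4j²π²)); cross terms ∫x·sin(jπx/L)·sin(lπx/L) dx = 0 for j + l even and −4jlL²/(π²(j² − l²)²) for j + l odd, ∫x²·sin(jπx/L)·sin(lπx/L) dx = (−1)^(j+l)·4jlL³/(π²(j² − l²)²); higher powers the same way via product-to-sum and parts.
State is unnormalized: ∫|ψ|² dx = 6.8973, and ∫ψ*·x²·ψ dx = 27.278, so ⟨x²⟩ = 27.278 / 6.8973.
⟨x²⟩ = 3.9549.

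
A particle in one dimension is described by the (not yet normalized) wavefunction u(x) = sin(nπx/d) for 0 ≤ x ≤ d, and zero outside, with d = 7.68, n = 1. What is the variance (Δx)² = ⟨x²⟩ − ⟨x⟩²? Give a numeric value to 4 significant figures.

Compute ⟨x⟩ and ⟨x²⟩ separately, then (Δx)² = ⟨x²⟩ − ⟨x⟩².
With sin²θ = (1 − cos2θ)/2 on 0 ≤ x ≤ d: ∫sin²(nπx/d) dx = d/2, ∫x·sin²(nπx/d) dx = d²/4, ∫x²·sin²(nπx/d) dx = d³·(1/6 − 1/(4n²π²)); higher powers xᵏ the same way, integrating xᵏ·cos(2nπx/d) by parts.
Normalization: ∫|u|² dx = 3.8400.
⟨x⟩ = 3.8400 and ⟨x²⟩ = 16.673.
(Δx)² = 16.673 − (3.8400)² = 1.9271.

1.927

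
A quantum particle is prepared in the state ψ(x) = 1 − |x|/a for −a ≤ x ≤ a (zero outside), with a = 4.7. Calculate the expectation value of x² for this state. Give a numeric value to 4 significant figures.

⟨x²⟩ = ∫ x²·|ψ|² dx / ∫|ψ|² dx (integrals over the domain).
ψ is even, so ∫ over [−a, a] = 2∫₀ᵃ with ψ = 1 − x/a there: ∫₀ᵃ (1 − x/a)² dx = a/3, ∫₀ᵃ x²(1 − x/a)² dx = a³/30, ∫₀ᵃ x⁴(1 − x/a)² dx = a⁵/105.
State is unnormalized: ∫|ψ|² dx = 3.1333, and ∫ψ*·x²·ψ dx = 6.9215, so ⟨x²⟩ = 6.9215 / 3.1333.
⟨x²⟩ = 2.2090.

2.209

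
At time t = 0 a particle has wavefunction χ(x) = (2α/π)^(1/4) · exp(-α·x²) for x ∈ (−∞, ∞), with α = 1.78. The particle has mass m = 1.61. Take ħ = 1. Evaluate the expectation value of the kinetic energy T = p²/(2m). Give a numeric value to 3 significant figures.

T = −(ħ²/2m) d²/dx², so ⟨T⟩ = −(ħ²/2m) ∫ χ*·χ'' dx; with m = 1.61.
Gaussian moments: ∫x^(2j)·e^(−2αx²) dx = (2j−1)!!/(4α)^j · √(π/(2α)), odd powers integrate to 0; here √(π/(2α)) = 0.93940. Derivatives: d/dx e^(−αx²) = −2αx·e^(−αx²), d²/dx² e^(−αx²) = (4α²x² − 2α)·e^(−αx²).
⟨T⟩ = 0.55280.

0.553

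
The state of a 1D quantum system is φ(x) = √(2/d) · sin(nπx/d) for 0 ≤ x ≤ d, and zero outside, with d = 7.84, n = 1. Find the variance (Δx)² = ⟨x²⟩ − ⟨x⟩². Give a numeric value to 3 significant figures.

Compute ⟨x⟩ and ⟨x²⟩ separately, then (Δx)² = ⟨x²⟩ − ⟨x⟩².
With sin²θ = (1 − cos2θ)/2 on 0 ≤ x ≤ d: ∫sin²(nπx/d) dx = d/2, ∫x·sin²(nπx/d) dx = d²/4, ∫x²·sin²(nπx/d) dx = d³·(1/6 − 1/(4n²π²)); higher powers xᵏ the same way, integrating xᵏ·cos(2nπx/d) by parts.
⟨x⟩ = 3.9200 and ⟨x²⟩ = 17.375.
(Δx)² = 17.375 − (3.9200)² = 2.0082.

2.01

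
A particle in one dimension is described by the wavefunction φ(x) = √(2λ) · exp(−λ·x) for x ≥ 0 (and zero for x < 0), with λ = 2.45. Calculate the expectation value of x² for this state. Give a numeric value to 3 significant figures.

0.0833

⟨x²⟩ = ∫ x²·|φ|² dx (integrals over the domain).
Every integrand reduces to terms xʲ·e^(−2λx) on [0, ∞); use ∫₀^∞ xʲ·e^(−2λx) dx = j!/(2λ)^(j+1).
⟨x²⟩ = 0.083299.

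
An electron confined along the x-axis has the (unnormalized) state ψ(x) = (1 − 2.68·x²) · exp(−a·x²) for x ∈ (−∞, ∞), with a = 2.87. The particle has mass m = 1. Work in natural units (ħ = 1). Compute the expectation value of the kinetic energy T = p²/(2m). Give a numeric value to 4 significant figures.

3.808

T = −(ħ²/2m) d²/dx², so ⟨T⟩ = −(ħ²/2m) ∫ ψ*·ψ'' dx / ∫|ψ|² dx; with m = 1.
Expand each integrand as polynomial × e^(−2ax²) and use ∫x^(2j)·e^(−2ax²) dx = (2j−1)!!/(4a)^j · √(π/(2a)), odd powers → 0; here √(π/(2a)) = 0.73981. Differentiate with the product rule, d/dx e^(−ax²) = −2ax·e^(−ax²).
State is unnormalized: ∫|ψ|² dx = 0.51535, and ∫ψ*·(−ħ²/2m · ψ'') dx = 1.9623, so ⟨T⟩ = 1.9623 / 0.51535.
⟨T⟩ = 3.8077.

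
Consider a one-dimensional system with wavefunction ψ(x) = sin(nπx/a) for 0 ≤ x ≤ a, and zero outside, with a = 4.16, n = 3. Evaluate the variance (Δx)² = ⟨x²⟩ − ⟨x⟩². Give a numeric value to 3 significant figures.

Compute ⟨x⟩ and ⟨x²⟩ separately, then (Δx)² = ⟨x²⟩ − ⟨x⟩².
With sin²θ = (1 − cos2θ)/2 on 0 ≤ x ≤ a: ∫sin²(nπx/a) dx = a/2, ∫x·sin²(nπx/a) dx = a²/4, ∫x²·sin²(nπx/a) dx = a³·(1/6 − 1/(4n²π²)); higher powers xᵏ the same way, integrating xᵏ·cos(2nπx/a) by parts.
Normalization: ∫|ψ|² dx = 2.0800.
⟨x⟩ = 2.0800 and ⟨x²⟩ = 5.6711.
(Δx)² = 5.6711 − (2.0800)² = 1.3447.

1.34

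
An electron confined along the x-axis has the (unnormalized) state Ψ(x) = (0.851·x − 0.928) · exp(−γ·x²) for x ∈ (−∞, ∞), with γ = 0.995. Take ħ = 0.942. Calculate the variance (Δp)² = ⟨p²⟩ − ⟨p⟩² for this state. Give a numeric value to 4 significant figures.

Compute ⟨p⟩ and ⟨p²⟩ separately; (Δp)² = ⟨p²⟩ − ⟨p⟩².
Expand each integrand as polynomial × e^(−2γx²) and use ∫x^(2j)·e^(−2γx²) dx = (2j−1)!!/(4γ)^j · √(π/(2γ)), odd powers → 0; here √(π/(2γ)) = 1.2565. Differentiate with the product rule, d/dx e^(−γx²) = −2γx·e^(−γx²).
Normalization: ∫|Ψ|² dx = 1.3107.
⟨p⟩ = 0.0000 and ⟨p²⟩ = 1.1910.
(Δp)² = 1.1910 − (0.0000)² = 1.1910.

1.191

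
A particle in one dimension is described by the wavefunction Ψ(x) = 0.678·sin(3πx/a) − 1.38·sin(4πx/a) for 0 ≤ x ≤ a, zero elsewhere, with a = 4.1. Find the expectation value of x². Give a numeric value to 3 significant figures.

⟨x²⟩ = ∫ x²·|Ψ|² dx / ∫|Ψ|² dx (integrals over the domain).
On 0 ≤ x ≤ a (j ≠ l): ∫sin²(jπx/a) dx = a/2, ∫sin(jπx/a)·sin(lπx/a) dx = 0; diagonal moments ∫x·sin²(jπx/a) dx = a²/4, ∫x²·sin²(jπx/a) dx = a³·(1/6 − 1/(4j²π²)); cross terms ∫x·sin(jπx/a)·sin(lπx/a) dx = 0 for j + l even and −4jla²/(π²(j² − l²)²) for j + l odd, ∫x²·sin(jπx/a)·sin(lπx/a) dx = (−1)^(j+l)·4jla³/(π²(j² − l²)²); higher powers the same way via product-to-sum and parts.
State is unnormalized: ∫|Ψ|² dx = 4.8464, and ∫Ψ*·x²·Ψ dx = 39.660, so ⟨x²⟩ = 39.660 / 4.8464.
⟨x²⟩ = 8.1834.

8.18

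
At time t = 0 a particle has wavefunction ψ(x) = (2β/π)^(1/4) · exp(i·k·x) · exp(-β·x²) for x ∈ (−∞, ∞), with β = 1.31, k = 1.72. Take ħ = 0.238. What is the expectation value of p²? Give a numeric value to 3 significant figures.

0.242

p² ψ = −ħ² d²ψ/dx²; ⟨p²⟩ = −ħ² ∫ ψ*·ψ'' dx.
Gaussian moments: ∫x^(2j)·e^(−2βx²) dx = (2j−1)!!/(4β)^j · √(π/(2β)), odd powers integrate to 0; here √(π/(2β)) = 1.0950. Derivatives: ψ′ = (ik − 2βx)·ψ, ψ″ = ((ik − 2βx)² − 2β)·ψ; the odd-in-x pieces drop out.
⟨p²⟩ = 0.24178.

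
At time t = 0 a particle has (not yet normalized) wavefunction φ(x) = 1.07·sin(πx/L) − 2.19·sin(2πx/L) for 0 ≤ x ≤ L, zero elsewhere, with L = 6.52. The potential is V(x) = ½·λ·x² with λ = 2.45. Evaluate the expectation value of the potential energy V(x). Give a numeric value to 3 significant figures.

⟨V⟩ = ∫ V(x)·|φ|² dx / ∫|φ|² dx.
On 0 ≤ x ≤ L (j ≠ l): ∫sin²(jπx/L) dx = L/2, ∫sin(jπx/L)·sin(lπx/L) dx = 0; diagonal moments ∫x·sin²(jπx/L) dx = L²/4, ∫x²·sin²(jπx/L) dx = L³·(1/6 − 1/(4j²π²)); cross terms ∫x·sin(jπx/L)·sin(lπx/L) dx = 0 for j + l even and −4jlL²/(π²(j² − l²)²) for j + l odd, ∫x²·sin(jπx/L)·sin(lπx/L) dx = (−1)^(j+l)·4jlL³/(π²(j² − l²)²); higher powers the same way via product-to-sum and parts.
State is unnormalized: ∫|φ|² dx = 19.368, and ∫φ*·V(x)·φ dx = 459.35, so ⟨V⟩ = 459.35 / 19.368.
⟨V⟩ = 23.717.

23.7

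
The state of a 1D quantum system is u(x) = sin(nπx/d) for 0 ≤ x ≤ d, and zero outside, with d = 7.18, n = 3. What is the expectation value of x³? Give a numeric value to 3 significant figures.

⟨x³⟩ = ∫ x³·|u|² dx / ∫|u|² dx (integrals over the domain).
With sin²θ = (1 − cos2θ)/2 on 0 ≤ x ≤ d: ∫sin²(nπx/d) dx = d/2, ∫x·sin²(nπx/d) dx = d²/4, ∫x²·sin²(nπx/d) dx = d³·(1/6 − 1/(4n²π²)); higher powers xᵏ the same way, integrating xᵏ·cos(2nπx/d) by parts.
State is unnormalized: ∫|u|² dx = 3.5900, and ∫u*·x³·u dx = 320.99, so ⟨x³⟩ = 320.99 / 3.5900.
⟨x³⟩ = 89.411.

89.4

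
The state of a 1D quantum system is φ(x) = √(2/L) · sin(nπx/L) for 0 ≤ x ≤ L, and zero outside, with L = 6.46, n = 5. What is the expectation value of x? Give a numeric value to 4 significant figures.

⟨x⟩ = ∫ x·|φ|² dx (integrals over the domain).
With sin²θ = (1 − cos2θ)/2 on 0 ≤ x ≤ L: ∫sin²(nπx/L) dx = L/2, ∫x·sin²(nπx/L) dx = L²/4, ∫x²·sin²(nπx/L) dx = L³·(1/6 − 1/(4n²π²)); higher powers xᵏ the same way, integrating xᵏ·cos(2nπx/L) by parts.
⟨x⟩ = 3.2300.

3.230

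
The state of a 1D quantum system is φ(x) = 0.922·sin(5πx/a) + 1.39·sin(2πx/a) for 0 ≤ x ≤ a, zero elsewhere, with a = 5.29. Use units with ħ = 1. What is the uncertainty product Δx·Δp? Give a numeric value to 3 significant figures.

Δx = √(⟨x²⟩−⟨x⟩²), Δp = √(⟨p²⟩−⟨p⟩²).
On 0 ≤ x ≤ a (j ≠ l): ∫sin²(jπx/a) dx = a/2, ∫sin(jπx/a)·sin(lπx/a) dx = 0; diagonal moments ∫x·sin²(jπx/a) dx = a²/4, ∫x²·sin²(jπx/a) dx = a³·(1/6 − 1/(4j²π²)); cross terms ∫x·sin(jπx/a)·sin(lπx/a) dx = 0 for j + l even and −4jla²/(π²(j² − l²)²) for j + l odd, ∫x²·sin(jπx/a)·sin(lπx/a) dx = (−1)^(j+l)·4jla³/(π²(j² − l²)²); higher powers the same way via product-to-sum and parts. d²/dx² sin(jπx/a) = −(jπ/a)²·sin(jπx/a); on 0 ≤ x ≤ a, ∫sin²(jπx/a) dx = a/2 and ∫sin(jπx/a)·sin(lπx/a) dx = 0 for j ≠ l, so only diagonal terms survive in ∫|φ|² and ∫φ·φ″; ∫φ·φ′ dx = [φ²/2] between the walls = 0.
Normalization: ∫|φ|² dx = 7.3589.
⟨x⟩ = 2.5554, ⟨x²⟩ = 8.5907 ⇒ Δx = 1.4355.
⟨p⟩ = 0.0000, ⟨p²⟩ = 3.6737 ⇒ Δp = 1.9167.
Δx·Δp = 2.7513.

2.75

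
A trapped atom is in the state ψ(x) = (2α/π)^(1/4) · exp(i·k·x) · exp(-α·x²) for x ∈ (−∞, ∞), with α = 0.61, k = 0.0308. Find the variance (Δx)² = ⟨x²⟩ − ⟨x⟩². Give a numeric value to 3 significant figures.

0.410

Compute ⟨x⟩ and ⟨x²⟩ separately, then (Δx)² = ⟨x²⟩ − ⟨x⟩².
Gaussian moments: ∫x^(2j)·e^(−2αx²) dx = (2j−1)!!/(4α)^j · √(π/(2α)), odd powers integrate to 0; here √(π/(2α)) = 1.6047.
⟨x⟩ = 0.0000 and ⟨x²⟩ = 0.40984.
(Δx)² = 0.40984 − (0.0000)² = 0.40984.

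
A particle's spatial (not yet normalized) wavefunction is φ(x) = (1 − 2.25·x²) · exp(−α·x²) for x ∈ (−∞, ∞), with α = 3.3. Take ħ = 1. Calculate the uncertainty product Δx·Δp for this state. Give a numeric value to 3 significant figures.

Δx = √(⟨x²⟩−⟨x⟩²), Δp = √(⟨p²⟩−⟨p⟩²).
Expand each integrand as polynomial × e^(−2αx²) and use ∫x^(2j)·e^(−2αx²) dx = (2j−1)!!/(4α)^j · √(π/(2α)), odd powers → 0; here √(π/(2α)) = 0.68993. Differentiate with the product rule, d/dx e^(−αx²) = −2αx·e^(−αx²).
Normalization: ∫|φ|² dx = 0.51486.
⟨x⟩ = 0.0000, ⟨x²⟩ = 0.041936 ⇒ Δx = 0.20478.
⟨p⟩ = 0.0000, ⟨p²⟩ = 6.8290 ⇒ Δp = 2.6132.
Δx·Δp = 0.53515.

0.535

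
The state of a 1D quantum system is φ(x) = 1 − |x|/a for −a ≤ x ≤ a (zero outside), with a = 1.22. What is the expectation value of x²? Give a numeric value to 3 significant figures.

0.149

⟨x²⟩ = ∫ x²·|φ|² dx / ∫|φ|² dx (integrals over the domain).
φ is even, so ∫ over [−a, a] = 2∫₀ᵃ with φ = 1 − x/a there: ∫₀ᵃ (1 − x/a)² dx = a/3, ∫₀ᵃ x²(1 − x/a)² dx = a³/30, ∫₀ᵃ x⁴(1 − x/a)² dx = a⁵/105.
State is unnormalized: ∫|φ|² dx = 0.81333, and ∫φ*·x²·φ dx = 0.12106, so ⟨x²⟩ = 0.12106 / 0.81333.
⟨x²⟩ = 0.14884.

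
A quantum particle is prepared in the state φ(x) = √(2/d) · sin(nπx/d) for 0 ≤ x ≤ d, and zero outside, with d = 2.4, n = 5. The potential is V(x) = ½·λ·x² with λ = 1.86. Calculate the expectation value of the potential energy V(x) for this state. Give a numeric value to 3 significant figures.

⟨V⟩ = ∫ V(x)·|φ|² dx.
With sin²θ = (1 − cos2θ)/2 on 0 ≤ x ≤ d: ∫sin²(nπx/d) dx = d/2, ∫x·sin²(nπx/d) dx = d²/4, ∫x²·sin²(nπx/d) dx = d³·(1/6 − 1/(4n²π²)); higher powers xᵏ the same way, integrating xᵏ·cos(2nπx/d) by parts.
⟨V⟩ = 1.7747.

1.77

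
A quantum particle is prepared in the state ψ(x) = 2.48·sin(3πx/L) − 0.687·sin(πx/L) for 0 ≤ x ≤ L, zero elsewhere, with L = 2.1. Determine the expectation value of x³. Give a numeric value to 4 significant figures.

⟨x³⟩ = ∫ x³·|ψ|² dx / ∫|ψ|² dx (integrals over the domain).
On 0 ≤ x ≤ L (j ≠ l): ∫sin²(jπx/L) dx = L/2, ∫sin(jπx/L)·sin(lπx/L) dx = 0; diagonal moments ∫x·sin²(jπx/L) dx = L²/4, ∫x²·sin²(jπx/L) dx = L³·(1/6 − 1/(4j²π²)); cross terms ∫x·sin(jπx/L)·sin(lπx/L) dx = 0 for j + l even and −4jlL²/(π²(j² − l²)²) for j + l odd, ∫x²·sin(jπx/L)·sin(lπx/L) dx = (−1)^(j+l)·4jlL³/(π²(j² − l²)²); higher powers the same way via product-to-sum and parts.
State is unnormalized: ∫|ψ|² dx = 6.9535, and ∫ψ*·x³·ψ dx = 13.357, so ⟨x³⟩ = 13.357 / 6.9535.
⟨x³⟩ = 1.9209.

1.921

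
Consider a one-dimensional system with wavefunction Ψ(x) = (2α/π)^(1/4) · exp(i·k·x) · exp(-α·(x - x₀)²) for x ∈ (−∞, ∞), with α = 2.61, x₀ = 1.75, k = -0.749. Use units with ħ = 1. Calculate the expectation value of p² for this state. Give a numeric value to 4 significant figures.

p² Ψ = −ħ² d²Ψ/dx²; ⟨p²⟩ = −ħ² ∫ Ψ*·Ψ'' dx.
Gaussian moments (u = x − x₀): ∫u^(2j)·e^(−2αu²) du = (2j−1)!!/(4α)^j · √(π/(2α)), odd powers integrate to 0; here √(π/(2α)) = 0.77578. Derivatives: Ψ′ = (ik − 2αu)·Ψ, Ψ″ = ((ik − 2αu)² − 2α)·Ψ; the odd-in-u pieces drop out.
⟨p²⟩ = 3.1710.

3.171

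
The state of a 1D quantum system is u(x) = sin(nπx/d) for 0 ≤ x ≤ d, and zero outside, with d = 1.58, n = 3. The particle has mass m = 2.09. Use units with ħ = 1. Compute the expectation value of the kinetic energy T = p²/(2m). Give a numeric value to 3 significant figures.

8.51

T = −(ħ²/2m) d²/dx², so ⟨T⟩ = −(ħ²/2m) ∫ u*·u'' dx / ∫|u|² dx; with m = 2.09.
d/dx sin(nπx/d) = (nπ/d)·cos(nπx/d) and d²/dx² sin(nπx/d) = −(nπ/d)²·sin(nπx/d); on 0 ≤ x ≤ d, ∫sin²(nπx/d) dx = d/2 and ∫sin(nπx/d)·cos(nπx/d) dx = 0.
State is unnormalized: ∫|u|² dx = 0.79000, and ∫u*·(−ħ²/2m · u'') dx = 6.7248, so ⟨T⟩ = 6.7248 / 0.79000.
⟨T⟩ = 8.5124.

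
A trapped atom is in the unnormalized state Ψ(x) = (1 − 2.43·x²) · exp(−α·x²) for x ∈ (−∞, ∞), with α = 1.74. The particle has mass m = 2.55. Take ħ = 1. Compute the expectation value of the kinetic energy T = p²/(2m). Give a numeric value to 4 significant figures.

T = −(ħ²/2m) d²/dx², so ⟨T⟩ = −(ħ²/2m) ∫ Ψ*·Ψ'' dx / ∫|Ψ|² dx; with m = 2.55.
Expand each integrand as polynomial × e^(−2αx²) and use ∫x^(2j)·e^(−2αx²) dx = (2j−1)!!/(4α)^j · √(π/(2α)), odd powers → 0; here √(π/(2α)) = 0.95013. Differentiate with the product rule, d/dx e^(−αx²) = −2αx·e^(−αx²).
State is unnormalized: ∫|Ψ|² dx = 0.63414, and ∫Ψ*·(−ħ²/2m · Ψ'') dx = 0.82712, so ⟨T⟩ = 0.82712 / 0.63414.
⟨T⟩ = 1.3043.

1.304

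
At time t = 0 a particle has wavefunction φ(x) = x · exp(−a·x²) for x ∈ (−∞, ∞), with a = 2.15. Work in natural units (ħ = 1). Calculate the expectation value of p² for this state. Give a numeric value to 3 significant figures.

6.45

p² φ = −ħ² d²φ/dx²; ⟨p²⟩ = −ħ² ∫ φ*·φ'' dx / ∫|φ|² dx.
Expand each integrand as polynomial × e^(−2ax²) and use ∫x^(2j)·e^(−2ax²) dx = (2j−1)!!/(4a)^j · √(π/(2a)), odd powers → 0; here √(π/(2a)) = 0.85475. Differentiate with the product rule, d/dx e^(−ax²) = −2ax·e^(−ax²).
State is unnormalized: ∫|φ|² dx = 0.099390, and ∫φ*·(−ħ² φ'') dx = 0.64106, so ⟨p²⟩ = 0.64106 / 0.099390.
⟨p²⟩ = 6.4500.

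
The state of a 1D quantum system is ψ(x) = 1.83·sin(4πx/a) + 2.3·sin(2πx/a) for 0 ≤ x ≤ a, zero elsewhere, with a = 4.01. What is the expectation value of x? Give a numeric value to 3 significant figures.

2.01

⟨x⟩ = ∫ x·|ψ|² dx / ∫|ψ|² dx (integrals over the domain).
On 0 ≤ x ≤ a (j ≠ l): ∫sin²(jπx/a) dx = a/2, ∫sin(jπx/a)·sin(lπx/a) dx = 0; diagonal moments ∫x·sin²(jπx/a) dx = a²/4, ∫x²·sin²(jπx/a) dx = a³·(1/6 − 1/(4j²π²)); cross terms ∫x·sin(jπx/a)·sin(lπx/a) dx = 0 for j + l even and −4jla²/(π²(j² − l²)²) for j + l odd, ∫x²·sin(jπx/a)·sin(lπx/a) dx = (−1)^(j+l)·4jla³/(π²(j² − l²)²); higher powers the same way via product-to-sum and parts.
State is unnormalized: ∫|ψ|² dx = 17.321, and ∫ψ*·x·ψ dx = 34.729, so ⟨x⟩ = 34.729 / 17.321.
⟨x⟩ = 2.0050.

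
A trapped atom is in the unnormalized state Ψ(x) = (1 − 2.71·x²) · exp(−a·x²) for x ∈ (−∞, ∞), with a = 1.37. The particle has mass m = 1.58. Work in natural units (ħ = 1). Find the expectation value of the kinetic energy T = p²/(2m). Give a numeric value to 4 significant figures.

2.155

T = −(ħ²/2m) d²/dx², so ⟨T⟩ = −(ħ²/2m) ∫ Ψ*·Ψ'' dx / ∫|Ψ|² dx; with m = 1.58.
Expand each integrand as polynomial × e^(−2ax²) and use ∫x^(2j)·e^(−2ax²) dx = (2j−1)!!/(4a)^j · √(π/(2a)), odd powers → 0; here √(π/(2a)) = 1.0708. Differentiate with the product rule, d/dx e^(−ax²) = −2ax·e^(−ax²).
State is unnormalized: ∫|Ψ|² dx = 0.79732, and ∫Ψ*·(−ħ²/2m · Ψ'') dx = 1.7181, so ⟨T⟩ = 1.7181 / 0.79732.
⟨T⟩ = 2.1548.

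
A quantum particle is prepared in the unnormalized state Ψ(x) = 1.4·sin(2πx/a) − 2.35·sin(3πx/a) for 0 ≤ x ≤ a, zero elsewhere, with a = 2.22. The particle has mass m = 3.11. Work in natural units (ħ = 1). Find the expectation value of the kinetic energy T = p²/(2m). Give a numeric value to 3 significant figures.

2.48

T = −(ħ²/2m) d²/dx², so ⟨T⟩ = −(ħ²/2m) ∫ Ψ*·Ψ'' dx / ∫|Ψ|² dx; with m = 3.11.
d²/dx² sin(jπx/a) = −(jπ/a)²·sin(jπx/a); on 0 ≤ x ≤ a, ∫sin²(jπx/a) dx = a/2 and ∫sin(jπx/a)·sin(lπx/a) dx = 0 for j ≠ l, so only diagonal terms survive in ∫|Ψ|² and ∫Ψ·Ψ″; ∫Ψ·Ψ′ dx = [Ψ²/2] between the walls = 0.
State is unnormalized: ∫|Ψ|² dx = 8.3056, and ∫Ψ*·(−ħ²/2m · Ψ'') dx = 20.564, so ⟨T⟩ = 20.564 / 8.3056.
⟨T⟩ = 2.4760.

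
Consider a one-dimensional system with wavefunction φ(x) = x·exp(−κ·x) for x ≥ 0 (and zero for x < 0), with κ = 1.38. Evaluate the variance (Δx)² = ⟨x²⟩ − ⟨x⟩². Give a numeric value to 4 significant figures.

Compute ⟨x⟩ and ⟨x²⟩ separately, then (Δx)² = ⟨x²⟩ − ⟨x⟩².
Every integrand reduces to terms xʲ·e^(−2κx) on [0, ∞); use ∫₀^∞ xʲ·e^(−2κx) dx = j!/(2κ)^(j+1).
Normalization: ∫|φ|² dx = 0.095127.
⟨x⟩ = 1.0870 and ⟨x²⟩ = 1.5753.
(Δx)² = 1.5753 − (1.0870)² = 0.39382.

0.3938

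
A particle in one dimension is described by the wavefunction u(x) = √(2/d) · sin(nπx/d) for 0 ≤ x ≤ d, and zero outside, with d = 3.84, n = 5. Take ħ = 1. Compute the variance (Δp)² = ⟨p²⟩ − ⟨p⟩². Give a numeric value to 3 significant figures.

Compute ⟨p⟩ and ⟨p²⟩ separately; (Δp)² = ⟨p²⟩ − ⟨p⟩².
d/dx sin(nπx/d) = (nπ/d)·cos(nπx/d) and d²/dx² sin(nπx/d) = −(nπ/d)²·sin(nπx/d); on 0 ≤ x ≤ d, ∫sin²(nπx/d) dx = d/2 and ∫sin(nπx/d)·cos(nπx/d) dx = 0.
⟨p⟩ = 0.0000 and ⟨p²⟩ = 16.733.
(Δp)² = 16.733 − (0.0000)² = 16.733.

16.7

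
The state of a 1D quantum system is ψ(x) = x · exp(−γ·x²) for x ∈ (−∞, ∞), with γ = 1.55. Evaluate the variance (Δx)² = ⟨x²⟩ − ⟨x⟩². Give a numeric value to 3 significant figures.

Compute ⟨x⟩ and ⟨x²⟩ separately, then (Δx)² = ⟨x²⟩ − ⟨x⟩².
Expand each integrand as polynomial × e^(−2γx²) and use ∫x^(2j)·e^(−2γx²) dx = (2j−1)!!/(4γ)^j · √(π/(2γ)), odd powers → 0; here √(π/(2γ)) = 1.0067.
Normalization: ∫|ψ|² dx = 0.16237.
⟨x⟩ = 0.0000 and ⟨x²⟩ = 0.48387.
(Δx)² = 0.48387 − (0.0000)² = 0.48387.

0.484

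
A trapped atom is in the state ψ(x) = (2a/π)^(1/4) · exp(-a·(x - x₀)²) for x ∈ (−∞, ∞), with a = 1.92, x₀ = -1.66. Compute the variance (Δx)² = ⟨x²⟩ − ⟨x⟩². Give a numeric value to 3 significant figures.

0.130

Compute ⟨x⟩ and ⟨x²⟩ separately, then (Δx)² = ⟨x²⟩ − ⟨x⟩².
Gaussian moments (u = x − x₀): ∫u^(2j)·e^(−2au²) du = (2j−1)!!/(4a)^j · √(π/(2a)), odd powers integrate to 0; here √(π/(2a)) = 0.90450.
⟨x⟩ = -1.6600 and ⟨x²⟩ = 2.8858.
(Δx)² = 2.8858 − (-1.6600)² = 0.13021.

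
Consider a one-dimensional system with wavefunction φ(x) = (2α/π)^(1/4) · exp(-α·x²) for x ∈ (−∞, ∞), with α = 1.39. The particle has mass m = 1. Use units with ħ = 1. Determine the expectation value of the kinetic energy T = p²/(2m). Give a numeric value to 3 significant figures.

0.695

T = −(ħ²/2m) d²/dx², so ⟨T⟩ = −(ħ²/2m) ∫ φ*·φ'' dx; with m = 1.
Gaussian moments: ∫x^(2j)·e^(−2αx²) dx = (2j−1)!!/(4α)^j · √(π/(2α)), odd powers integrate to 0; here √(π/(2α)) = 1.0630. Derivatives: d/dx e^(−αx²) = −2αx·e^(−αx²), d²/dx² e^(−αx²) = (4α²x² − 2α)·e^(−αx²).
⟨T⟩ = 0.69500.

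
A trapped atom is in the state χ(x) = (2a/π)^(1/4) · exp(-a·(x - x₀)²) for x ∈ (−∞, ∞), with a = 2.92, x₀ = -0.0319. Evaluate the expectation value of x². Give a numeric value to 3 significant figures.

0.0866

⟨x²⟩ = ∫ x²·|χ|² dx (integrals over the domain).
Gaussian moments (u = x − x₀): ∫u^(2j)·e^(−2au²) du = (2j−1)!!/(4a)^j · √(π/(2a)), odd powers integrate to 0; here √(π/(2a)) = 0.73345.
⟨x²⟩ = 0.086634.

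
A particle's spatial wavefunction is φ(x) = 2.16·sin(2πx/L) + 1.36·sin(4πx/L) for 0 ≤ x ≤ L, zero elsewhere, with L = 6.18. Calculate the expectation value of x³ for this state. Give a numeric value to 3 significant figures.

⟨x³⟩ = ∫ x³·|φ|² dx / ∫|φ|² dx (integrals over the domain).
On 0 ≤ x ≤ L (j ≠ l): ∫sin²(jπx/L) dx = L/2, ∫sin(jπx/L)·sin(lπx/L) dx = 0; diagonal moments ∫x·sin²(jπx/L) dx = L²/4, ∫x²·sin²(jπx/L) dx = L³·(1/6 − 1/(4j²π²)); cross terms ∫x·sin(jπx/L)·sin(lπx/L) dx = 0 for j + l even and −4jlL²/(π²(j² − l²)²) for j + l odd, ∫x²·sin(jπx/L)·sin(lπx/L) dx = (−1)^(j+l)·4jlL³/(π²(j² − l²)²); higher powers the same way via product-to-sum and parts.
State is unnormalized: ∫|φ|² dx = 20.132, and ∫φ*·x³·φ dx = 1406.3, so ⟨x³⟩ = 1406.3 / 20.132.
⟨x³⟩ = 69.855.

69.9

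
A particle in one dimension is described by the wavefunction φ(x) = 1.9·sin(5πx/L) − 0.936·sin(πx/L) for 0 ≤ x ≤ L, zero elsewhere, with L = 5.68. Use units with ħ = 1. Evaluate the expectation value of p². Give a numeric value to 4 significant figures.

p² φ = −ħ² d²φ/dx²; ⟨p²⟩ = −ħ² ∫ φ*·φ'' dx / ∫|φ|² dx.
d²/dx² sin(jπx/L) = −(jπ/L)²·sin(jπx/L); on 0 ≤ x ≤ L, ∫sin²(jπx/L) dx = L/2 and ∫sin(jπx/L)·sin(lπx/L) dx = 0 for j ≠ l, so only diagonal terms survive in ∫|φ|² and ∫φ·φ″; ∫φ·φ′ dx = [φ²/2] between the walls = 0.
State is unnormalized: ∫|φ|² dx = 12.741, and ∫φ*·(−ħ² φ'') dx = 79.171, so ⟨p²⟩ = 79.171 / 12.741.
⟨p²⟩ = 6.2141.

6.214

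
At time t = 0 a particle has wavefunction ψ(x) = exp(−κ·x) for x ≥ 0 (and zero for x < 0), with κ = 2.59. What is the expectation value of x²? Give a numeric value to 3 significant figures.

⟨x²⟩ = ∫ x²·|ψ|² dx / ∫|ψ|² dx (integrals over the domain).
Every integrand reduces to terms xʲ·e^(−2κx) on [0, ∞); use ∫₀^∞ xʲ·e^(−2κx) dx = j!/(2κ)^(j+1).
State is unnormalized: ∫|ψ|² dx = 0.19305, and ∫ψ*·x²·ψ dx = 0.014389, so ⟨x²⟩ = 0.014389 / 0.19305.
⟨x²⟩ = 0.074537.

0.0745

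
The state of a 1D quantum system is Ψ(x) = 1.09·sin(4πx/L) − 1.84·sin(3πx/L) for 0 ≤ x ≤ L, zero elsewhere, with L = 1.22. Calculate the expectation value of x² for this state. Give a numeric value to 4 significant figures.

0.7478

⟨x²⟩ = ∫ x²·|Ψ|² dx / ∫|Ψ|² dx (integrals over the domain).
On 0 ≤ x ≤ L (j ≠ l): ∫sin²(jπx/L) dx = L/2, ∫sin(jπx/L)·sin(lπx/L) dx = 0; diagonal moments ∫x·sin²(jπx/L) dx = L²/4, ∫x²·sin²(jπx/L) dx = L³·(1/6 − 1/(4j²π²)); cross terms ∫x·sin(jπx/L)·sin(lπx/L) dx = 0 for j + l even and −4jlL²/(π²(j² − l²)²) for j + l odd, ∫x²·sin(jπx/L)·sin(lπx/L) dx = (−1)^(j+l)·4jlL³/(π²(j² − l²)²); higher powers the same way via product-to-sum and parts.
State is unnormalized: ∫|Ψ|² dx = 2.7900, and ∫Ψ*·x²·Ψ dx = 2.0864, so ⟨x²⟩ = 2.0864 / 2.7900.
⟨x²⟩ = 0.74783.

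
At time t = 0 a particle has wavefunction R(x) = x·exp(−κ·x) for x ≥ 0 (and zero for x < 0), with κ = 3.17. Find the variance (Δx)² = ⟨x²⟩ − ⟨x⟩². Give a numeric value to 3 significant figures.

0.0746

Compute ⟨x⟩ and ⟨x²⟩ separately, then (Δx)² = ⟨x²⟩ − ⟨x⟩².
Every integrand reduces to terms xʲ·e^(−2κx) on [0, ∞); use ∫₀^∞ xʲ·e^(−2κx) dx = j!/(2κ)^(j+1).
Normalization: ∫|R|² dx = 0.0078481.
⟨x⟩ = 0.47319 and ⟨x²⟩ = 0.29854.
(Δx)² = 0.29854 − (0.47319)² = 0.074635.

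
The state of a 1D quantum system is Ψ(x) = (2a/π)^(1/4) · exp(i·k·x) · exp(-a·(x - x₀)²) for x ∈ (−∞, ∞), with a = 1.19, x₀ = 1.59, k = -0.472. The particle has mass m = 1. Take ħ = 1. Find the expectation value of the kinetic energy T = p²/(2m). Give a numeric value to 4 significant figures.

0.7064

T = −(ħ²/2m) d²/dx², so ⟨T⟩ = −(ħ²/2m) ∫ Ψ*·Ψ'' dx; with m = 1.
Gaussian moments (u = x − x₀): ∫u^(2j)·e^(−2au²) du = (2j−1)!!/(4a)^j · √(π/(2a)), odd powers integrate to 0; here √(π/(2a)) = 1.1489. Derivatives: Ψ′ = (ik − 2au)·Ψ, Ψ″ = ((ik − 2au)² − 2a)·Ψ; the odd-in-u pieces drop out.
⟨T⟩ = 0.70639.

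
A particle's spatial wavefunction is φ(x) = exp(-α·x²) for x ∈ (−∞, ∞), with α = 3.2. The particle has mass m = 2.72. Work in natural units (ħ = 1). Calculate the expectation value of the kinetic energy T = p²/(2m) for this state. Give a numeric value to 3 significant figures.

0.588

T = −(ħ²/2m) d²/dx², so ⟨T⟩ = −(ħ²/2m) ∫ φ*·φ'' dx / ∫|φ|² dx; with m = 2.72.
Gaussian moments: ∫x^(2j)·e^(−2αx²) dx = (2j−1)!!/(4α)^j · √(π/(2α)), odd powers integrate to 0; here √(π/(2α)) = 0.70062. Derivatives: d/dx e^(−αx²) = −2αx·e^(−αx²), d²/dx² e^(−αx²) = (4α²x² − 2α)·e^(−αx²).
State is unnormalized: ∫|φ|² dx = 0.70062, and ∫φ*·(−ħ²/2m · φ'') dx = 0.41213, so ⟨T⟩ = 0.41213 / 0.70062.
⟨T⟩ = 0.58824.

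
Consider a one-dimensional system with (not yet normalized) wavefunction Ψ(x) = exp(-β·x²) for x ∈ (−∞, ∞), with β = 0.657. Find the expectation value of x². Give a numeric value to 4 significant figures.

0.3805

⟨x²⟩ = ∫ x²·|Ψ|² dx / ∫|Ψ|² dx (integrals over the domain).
Gaussian moments: ∫x^(2j)·e^(−2βx²) dx = (2j−1)!!/(4β)^j · √(π/(2β)), odd powers integrate to 0; here √(π/(2β)) = 1.5462.
State is unnormalized: ∫|Ψ|² dx = 1.5462, and ∫Ψ*·x²·Ψ dx = 0.58837, so ⟨x²⟩ = 0.58837 / 1.5462.
⟨x²⟩ = 0.38052.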